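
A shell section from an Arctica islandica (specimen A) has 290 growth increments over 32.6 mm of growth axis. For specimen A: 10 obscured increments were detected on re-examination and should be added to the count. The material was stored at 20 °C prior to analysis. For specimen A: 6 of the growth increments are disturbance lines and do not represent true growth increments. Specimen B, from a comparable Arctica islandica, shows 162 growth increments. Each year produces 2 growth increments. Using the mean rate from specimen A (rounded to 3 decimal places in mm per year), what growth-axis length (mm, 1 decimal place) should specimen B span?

18.0 mm

Specimen A: after corrections the count is 290 − 6 + 10 = 294 growth increments.
Specimen A: dividing by 2 growth increments per year: 294 / 2 = 147 years.
A: Extension rate ≈ 32.6 / 147 = 0.222 mm/year.
Specimen B: dividing by 2 growth increments per year: 162 / 2 = 81 years. Length of B = 0.222 × 81 = 18.0 mm.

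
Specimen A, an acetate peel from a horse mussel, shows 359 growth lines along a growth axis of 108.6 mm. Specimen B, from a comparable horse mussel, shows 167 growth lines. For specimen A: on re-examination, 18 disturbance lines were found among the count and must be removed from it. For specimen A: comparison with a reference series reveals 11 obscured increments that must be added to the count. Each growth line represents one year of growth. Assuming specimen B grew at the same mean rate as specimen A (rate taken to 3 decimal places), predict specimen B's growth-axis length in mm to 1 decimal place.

Specimen A: after corrections the count is 359 − 18 + 11 = 352 growth lines.
A: Mean rate = 108.6 mm / 352 years ≈ 0.309 mm/year.
B's length ≈ 0.309 × 167 = 51.6 mm.

51.6 mm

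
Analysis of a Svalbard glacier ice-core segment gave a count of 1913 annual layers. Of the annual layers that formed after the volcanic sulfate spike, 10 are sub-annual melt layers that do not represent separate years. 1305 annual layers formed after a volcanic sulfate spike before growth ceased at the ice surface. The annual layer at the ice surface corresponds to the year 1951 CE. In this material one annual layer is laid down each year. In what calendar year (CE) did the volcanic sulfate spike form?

1305 annual layers post-date the volcanic sulfate spike.
1305 − 10 false = 1295 true annual layers after the volcanic sulfate spike.
Counting back 1295 years from 1951 CE places the volcanic sulfate spike in 1951 − 1295 = 656 CE.

656 CE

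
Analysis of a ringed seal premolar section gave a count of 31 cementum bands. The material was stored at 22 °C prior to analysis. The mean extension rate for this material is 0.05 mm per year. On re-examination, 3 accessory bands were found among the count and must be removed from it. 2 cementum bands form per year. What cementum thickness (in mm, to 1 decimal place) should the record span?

Adjusted count: 31 − 3 = 28 cementum bands.
With 2 cementum bands per year, 28 / 2 = 14 years.
Length ≈ 0.05 × 14 = 0.7 mm.

0.7 mm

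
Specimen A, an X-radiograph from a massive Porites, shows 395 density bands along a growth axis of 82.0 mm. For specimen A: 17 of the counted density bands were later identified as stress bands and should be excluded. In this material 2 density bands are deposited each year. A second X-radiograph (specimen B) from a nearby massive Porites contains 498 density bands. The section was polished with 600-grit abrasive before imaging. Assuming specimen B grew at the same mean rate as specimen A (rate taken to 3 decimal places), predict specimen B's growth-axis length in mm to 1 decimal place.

108.1 mm

Specimen A: after corrections the count is 395 − 17 = 378 density bands.
Specimen A: dividing by 2 density bands per year: 378 / 2 = 189 years.
A: Mean rate = 82.0 mm / 189 years ≈ 0.434 mm/yr.
Specimen B: dividing by 2 density bands per year: 498 / 2 = 249 years. B's length ≈ 0.434 × 249 = 108.1 mm.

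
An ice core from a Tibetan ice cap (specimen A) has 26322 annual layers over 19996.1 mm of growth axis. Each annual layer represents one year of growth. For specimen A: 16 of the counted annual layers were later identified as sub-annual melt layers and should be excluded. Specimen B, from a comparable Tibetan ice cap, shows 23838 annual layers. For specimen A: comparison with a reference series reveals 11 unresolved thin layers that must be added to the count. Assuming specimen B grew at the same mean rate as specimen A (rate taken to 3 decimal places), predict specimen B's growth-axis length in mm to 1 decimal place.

18116.9 mm

Specimen A: true annual layer count = 26322 − 16 + 11 = 26317.
A: Extension rate ≈ 19996.1 / 26317 = 0.760 mm/yr.
B's length ≈ 0.760 × 23838 = 18116.9 mm.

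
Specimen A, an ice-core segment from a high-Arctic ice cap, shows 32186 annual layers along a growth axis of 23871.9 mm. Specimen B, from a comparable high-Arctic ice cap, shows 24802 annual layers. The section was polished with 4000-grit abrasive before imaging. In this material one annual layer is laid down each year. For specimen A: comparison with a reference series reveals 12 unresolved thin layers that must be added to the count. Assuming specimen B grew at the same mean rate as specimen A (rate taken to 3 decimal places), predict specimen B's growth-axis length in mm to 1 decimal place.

18378.3 mm

Specimen A: adjusted count: 32186 + 12 = 32198 annual layers.
A: 23871.9 mm over 32198 years gives 23871.9 / 32198 ≈ 0.741 mm/yr.
For B, 0.741 mm/year × 24802 years = 18378.3 mm.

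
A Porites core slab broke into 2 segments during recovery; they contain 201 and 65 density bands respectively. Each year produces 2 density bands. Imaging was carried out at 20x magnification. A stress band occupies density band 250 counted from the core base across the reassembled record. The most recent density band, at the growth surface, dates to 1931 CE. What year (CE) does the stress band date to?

Total density bands = 201 + 65 = 266.
266 − 250 = 16 density bands lie beyond the stress band toward the growth surface.
16 density bands at 2 per year is 16 / 2 = 8 years.
Counting back 8 years from 1931 CE places the stress band in 1931 − 8 = 1923 CE.

1923 CE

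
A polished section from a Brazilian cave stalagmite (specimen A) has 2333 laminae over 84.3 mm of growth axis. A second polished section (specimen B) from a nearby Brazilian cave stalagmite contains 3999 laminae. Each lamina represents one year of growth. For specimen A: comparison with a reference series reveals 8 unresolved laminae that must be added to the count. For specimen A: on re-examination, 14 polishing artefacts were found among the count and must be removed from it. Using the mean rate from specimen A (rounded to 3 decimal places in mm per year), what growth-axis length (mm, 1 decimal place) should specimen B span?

Specimen A: correcting the raw count gives 2333 − 14 + 8 = 2327 true laminae.
A: Mean rate = 84.3 mm / 2327 years ≈ 0.036 mm/yr.
B's length ≈ 0.036 × 3999 = 144.0 mm.

144.0 mm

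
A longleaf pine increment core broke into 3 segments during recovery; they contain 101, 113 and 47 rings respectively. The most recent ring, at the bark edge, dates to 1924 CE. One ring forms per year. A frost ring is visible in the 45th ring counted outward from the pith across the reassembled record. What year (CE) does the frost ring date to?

1708 CE

Total rings = 101 + 113 + 47 = 261.
The frost ring sits at ring 45 from the pith, so 261 − 45 = 216 rings formed after it.
Counting back 216 years from 1924 CE places the frost ring in 1924 − 216 = 1708 CE.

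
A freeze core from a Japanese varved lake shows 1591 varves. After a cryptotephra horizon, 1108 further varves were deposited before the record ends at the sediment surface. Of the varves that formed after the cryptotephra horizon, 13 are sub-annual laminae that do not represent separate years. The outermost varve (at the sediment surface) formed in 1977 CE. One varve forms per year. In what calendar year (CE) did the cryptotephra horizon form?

There are 1108 varves younger than the cryptotephra horizon.
1108 − 13 false = 1095 true varves after the cryptotephra horizon.
1977 − 1095 = 882 CE.

882 CE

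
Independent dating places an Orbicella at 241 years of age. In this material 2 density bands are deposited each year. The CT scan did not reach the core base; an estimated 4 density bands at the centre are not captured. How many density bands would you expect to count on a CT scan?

478 density bands

With 2 density bands per year, 241 years would produce 241 × 2 = 482 density bands.
Less the 4 uncaptured density bands: 482 − 4 = 478.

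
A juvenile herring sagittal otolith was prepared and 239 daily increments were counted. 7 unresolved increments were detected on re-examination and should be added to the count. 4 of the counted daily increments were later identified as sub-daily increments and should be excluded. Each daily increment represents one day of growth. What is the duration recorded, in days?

242 days

Correcting the raw count gives 239 − 4 + 7 = 242 true daily increments.
With a one-to-one daily increment periodicity this is 242 days.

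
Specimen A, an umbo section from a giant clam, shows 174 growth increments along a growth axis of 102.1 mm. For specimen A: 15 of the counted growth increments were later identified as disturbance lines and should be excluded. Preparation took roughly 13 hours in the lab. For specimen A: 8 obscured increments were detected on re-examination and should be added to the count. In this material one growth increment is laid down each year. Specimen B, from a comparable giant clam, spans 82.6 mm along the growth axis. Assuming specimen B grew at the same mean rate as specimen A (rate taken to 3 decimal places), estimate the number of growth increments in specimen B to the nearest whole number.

135 growth increments

Specimen A: adjusted count: 174 − 15 + 8 = 167 growth increments.
A: Extension rate ≈ 102.1 / 167 = 0.611 mm per year.
For B, 82.6 / 0.611 = 135.19 years ≈ 135 growth increments.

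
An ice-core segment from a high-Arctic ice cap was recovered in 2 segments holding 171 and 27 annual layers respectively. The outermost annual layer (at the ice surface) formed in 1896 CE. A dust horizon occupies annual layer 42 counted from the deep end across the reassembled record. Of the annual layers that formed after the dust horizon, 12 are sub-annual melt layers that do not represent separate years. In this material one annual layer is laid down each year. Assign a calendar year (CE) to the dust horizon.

1752 CE

Total annual layers = 171 + 27 = 198.
198 − 42 = 156 annual layers lie beyond the dust horizon toward the ice surface.
Excluding 12 false annual layers: 156 − 12 = 144.
Counting back 144 years from 1896 CE places the dust horizon in 1896 − 144 = 1752 CE.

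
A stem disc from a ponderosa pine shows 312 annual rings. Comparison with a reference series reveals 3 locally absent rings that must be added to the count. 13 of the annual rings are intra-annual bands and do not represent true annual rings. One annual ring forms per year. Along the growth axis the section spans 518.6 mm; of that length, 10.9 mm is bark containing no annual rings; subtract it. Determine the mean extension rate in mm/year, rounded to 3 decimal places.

1.681 mm/year

True annual ring count = 312 − 13 + 3 = 302.
Net length = 518.6 − 10.9 = 507.7 mm.
507.7 mm over 302 years gives 507.7 / 302 ≈ 1.681 mm/year.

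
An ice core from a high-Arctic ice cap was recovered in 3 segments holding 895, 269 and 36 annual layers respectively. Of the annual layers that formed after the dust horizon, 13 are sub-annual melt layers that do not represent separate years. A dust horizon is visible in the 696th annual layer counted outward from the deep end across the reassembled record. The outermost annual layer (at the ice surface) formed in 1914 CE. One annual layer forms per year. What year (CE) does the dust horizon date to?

Total annual layers = 895 + 269 + 36 = 1200.
1200 − 696 = 504 annual layers lie beyond the dust horizon toward the ice surface.
504 − 13 false = 491 true annual layers after the dust horizon.
1914 − 491 = 1423 CE.

1423 CE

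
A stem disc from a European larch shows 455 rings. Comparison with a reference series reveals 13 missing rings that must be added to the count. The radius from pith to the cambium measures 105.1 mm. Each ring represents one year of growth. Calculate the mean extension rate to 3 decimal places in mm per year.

0.225 mm per year

After corrections the count is 455 + 13 = 468 rings.
Mean rate = 105.1 mm / 468 years ≈ 0.225 mm per year.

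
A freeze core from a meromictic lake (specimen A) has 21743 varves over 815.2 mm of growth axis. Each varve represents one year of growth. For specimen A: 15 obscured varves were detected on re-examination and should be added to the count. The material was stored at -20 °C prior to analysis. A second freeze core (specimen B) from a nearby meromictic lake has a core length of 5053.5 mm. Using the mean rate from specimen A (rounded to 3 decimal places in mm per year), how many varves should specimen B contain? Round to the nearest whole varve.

Specimen A: correcting the raw count gives 21743 + 15 = 21758 true varves.
A: Extension rate ≈ 815.2 / 21758 = 0.037 mm/yr.
Specimen B: 5053.5 mm / 0.037 mm per year = 136581.08 years ≈ 136581 varves.

136581 varves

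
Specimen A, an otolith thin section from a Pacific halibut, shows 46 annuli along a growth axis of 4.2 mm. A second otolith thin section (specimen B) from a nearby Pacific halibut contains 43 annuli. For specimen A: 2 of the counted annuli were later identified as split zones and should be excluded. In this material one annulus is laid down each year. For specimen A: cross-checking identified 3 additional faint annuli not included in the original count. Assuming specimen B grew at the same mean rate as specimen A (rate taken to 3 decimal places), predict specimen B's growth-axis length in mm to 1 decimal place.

Specimen A: after corrections the count is 46 − 2 + 3 = 47 annuli.
A: Mean rate = 4.2 mm / 47 years ≈ 0.089 mm/year.
B's length ≈ 0.089 × 43 = 3.8 mm.

3.8 mm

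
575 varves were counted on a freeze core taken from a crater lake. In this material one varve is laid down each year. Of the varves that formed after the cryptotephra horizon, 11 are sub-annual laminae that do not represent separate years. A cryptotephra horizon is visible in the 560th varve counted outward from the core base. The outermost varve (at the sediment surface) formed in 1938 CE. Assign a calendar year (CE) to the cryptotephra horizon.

Between varve 560 and the sediment surface there are 575 − 560 = 15 varves.
15 − 11 false = 4 true varves after the cryptotephra horizon.
Counting back 4 years from 1938 CE places the cryptotephra horizon in 1938 − 4 = 1934 CE.

1934 CE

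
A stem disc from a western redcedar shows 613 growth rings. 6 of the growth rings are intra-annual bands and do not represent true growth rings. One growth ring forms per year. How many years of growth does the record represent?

True growth ring count = 613 − 6 = 607.
At one growth ring per year, that is 607 years.

607 years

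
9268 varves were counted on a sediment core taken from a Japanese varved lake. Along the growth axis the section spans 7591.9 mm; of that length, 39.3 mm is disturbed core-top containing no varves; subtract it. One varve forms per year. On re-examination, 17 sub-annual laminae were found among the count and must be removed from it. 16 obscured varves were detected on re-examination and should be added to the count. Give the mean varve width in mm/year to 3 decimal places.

0.815 mm/year

Correcting the raw count gives 9268 − 17 + 16 = 9267 true varves.
Net length = 7591.9 − 39.3 = 7552.6 mm.
Extension rate ≈ 7552.6 / 9267 = 0.815 mm/year.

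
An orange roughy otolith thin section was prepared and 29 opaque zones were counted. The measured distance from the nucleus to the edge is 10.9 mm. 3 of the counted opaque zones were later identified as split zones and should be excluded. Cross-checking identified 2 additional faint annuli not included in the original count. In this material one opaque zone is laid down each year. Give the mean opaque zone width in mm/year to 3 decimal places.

0.389 mm/year

Adjusted count: 29 − 3 + 2 = 28 opaque zones.
Mean rate = 10.9 mm / 28 years ≈ 0.389 mm/year.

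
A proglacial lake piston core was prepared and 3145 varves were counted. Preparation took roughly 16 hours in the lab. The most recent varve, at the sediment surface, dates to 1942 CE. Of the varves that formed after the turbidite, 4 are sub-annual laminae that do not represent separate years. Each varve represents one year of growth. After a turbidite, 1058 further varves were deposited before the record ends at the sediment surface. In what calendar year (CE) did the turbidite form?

888 CE

1058 varves post-date the turbidite.
1058 − 4 false = 1054 true varves after the turbidite.
1942 − 1054 = 888 CE.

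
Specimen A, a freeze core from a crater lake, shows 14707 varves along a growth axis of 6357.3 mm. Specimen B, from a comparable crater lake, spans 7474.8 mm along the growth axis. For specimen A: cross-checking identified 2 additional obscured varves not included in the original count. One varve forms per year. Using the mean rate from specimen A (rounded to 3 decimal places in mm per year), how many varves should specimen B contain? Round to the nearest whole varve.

17303 varves

Specimen A: true varve count = 14707 + 2 = 14709.
A: 6357.3 mm over 14709 years gives 6357.3 / 14709 ≈ 0.432 mm/year.
B spans 7474.8 / 0.432 = 17302.78 years ≈ 17303 varves.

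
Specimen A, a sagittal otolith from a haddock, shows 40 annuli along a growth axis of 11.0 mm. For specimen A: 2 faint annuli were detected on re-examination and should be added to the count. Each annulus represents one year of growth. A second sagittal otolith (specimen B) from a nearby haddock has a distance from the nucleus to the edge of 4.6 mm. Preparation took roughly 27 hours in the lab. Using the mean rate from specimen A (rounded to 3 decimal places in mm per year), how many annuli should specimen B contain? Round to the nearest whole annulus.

Specimen A: correcting the raw count gives 40 + 2 = 42 true annuli.
A: Extension rate ≈ 11.0 / 42 = 0.262 mm per year.
For B, 4.6 / 0.262 = 17.56 years ≈ 18 annuli.

18 annuli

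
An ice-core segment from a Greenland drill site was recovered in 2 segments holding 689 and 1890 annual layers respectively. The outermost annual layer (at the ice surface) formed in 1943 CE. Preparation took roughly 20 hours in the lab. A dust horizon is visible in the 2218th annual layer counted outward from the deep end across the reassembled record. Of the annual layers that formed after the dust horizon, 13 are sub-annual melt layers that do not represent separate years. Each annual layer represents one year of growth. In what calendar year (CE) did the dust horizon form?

1595 CE

Total annual layers = 689 + 1890 = 2579.
2579 − 2218 = 361 annual layers lie beyond the dust horizon toward the ice surface.
Removing the 13 false annual layers leaves 361 − 13 = 348 true annual layers beyond the dust horizon.
The annual layer at the ice surface is 1943 CE, so the dust horizon dates to 1943 − 348 = 1595 CE.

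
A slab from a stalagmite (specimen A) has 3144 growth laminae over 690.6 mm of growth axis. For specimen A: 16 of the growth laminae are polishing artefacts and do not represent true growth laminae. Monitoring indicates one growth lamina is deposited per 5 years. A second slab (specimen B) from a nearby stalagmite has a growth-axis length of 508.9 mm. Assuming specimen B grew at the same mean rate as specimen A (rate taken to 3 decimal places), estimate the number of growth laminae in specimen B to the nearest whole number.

2313 growth laminae

Specimen A: correcting the raw count gives 3144 − 16 = 3128 true growth laminae.
Specimen A: multiplying by 5 years per growth lamina: 3128 × 5 = 15640 years.
A: Extension rate ≈ 690.6 / 15640 = 0.044 mm/yr.
B spans 508.9 / 0.044 = 11565.91 years; at 5 years per growth lamina that is 11565.91 / 5 ≈ 2313 growth laminae.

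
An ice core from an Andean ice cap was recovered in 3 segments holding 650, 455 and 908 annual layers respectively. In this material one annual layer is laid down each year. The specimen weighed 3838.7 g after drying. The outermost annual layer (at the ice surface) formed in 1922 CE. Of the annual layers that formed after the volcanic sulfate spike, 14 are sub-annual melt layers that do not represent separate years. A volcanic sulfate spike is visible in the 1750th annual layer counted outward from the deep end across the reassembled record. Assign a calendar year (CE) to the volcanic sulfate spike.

Total annual layers = 650 + 455 + 908 = 2013.
2013 − 1750 = 263 annual layers lie beyond the volcanic sulfate spike toward the ice surface.
Excluding 14 false annual layers: 263 − 14 = 249.
1922 − 249 = 1673 CE.

1673 CE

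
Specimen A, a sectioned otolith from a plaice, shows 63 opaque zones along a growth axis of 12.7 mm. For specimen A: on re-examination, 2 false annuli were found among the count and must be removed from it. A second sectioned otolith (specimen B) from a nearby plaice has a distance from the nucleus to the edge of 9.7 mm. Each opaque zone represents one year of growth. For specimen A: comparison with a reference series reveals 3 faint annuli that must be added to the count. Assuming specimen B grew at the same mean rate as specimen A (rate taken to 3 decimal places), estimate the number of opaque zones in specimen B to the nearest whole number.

49 opaque zones

Specimen A: after corrections the count is 63 − 2 + 3 = 64 opaque zones.
A: 12.7 mm over 64 years gives 12.7 / 64 ≈ 0.198 mm/yr.
B spans 9.7 / 0.198 = 48.99 years ≈ 49 opaque zones.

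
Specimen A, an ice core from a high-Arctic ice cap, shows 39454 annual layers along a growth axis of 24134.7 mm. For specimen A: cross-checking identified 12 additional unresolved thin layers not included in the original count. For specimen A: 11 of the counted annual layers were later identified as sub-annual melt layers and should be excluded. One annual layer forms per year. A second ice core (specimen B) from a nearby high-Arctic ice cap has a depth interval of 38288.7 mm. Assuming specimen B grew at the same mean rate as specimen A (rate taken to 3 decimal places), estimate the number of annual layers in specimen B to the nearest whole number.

Specimen A: correcting the raw count gives 39454 − 11 + 12 = 39455 true annual layers.
A: 24134.7 mm over 39455 years gives 24134.7 / 39455 ≈ 0.612 mm/year.
For B, 38288.7 / 0.612 = 62563.24 years ≈ 62563 annual layers.

62563 annual layers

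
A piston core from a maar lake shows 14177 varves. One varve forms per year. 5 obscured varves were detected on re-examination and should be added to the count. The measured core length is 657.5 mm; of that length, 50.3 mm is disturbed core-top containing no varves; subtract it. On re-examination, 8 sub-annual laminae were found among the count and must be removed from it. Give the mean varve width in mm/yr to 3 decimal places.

0.043 mm/yr

Adjusted count: 14177 − 8 + 5 = 14174 varves.
The growth record spans 657.5 − 50.3 = 607.2 mm.
607.2 mm over 14174 years gives 607.2 / 14174 ≈ 0.043 mm/yr.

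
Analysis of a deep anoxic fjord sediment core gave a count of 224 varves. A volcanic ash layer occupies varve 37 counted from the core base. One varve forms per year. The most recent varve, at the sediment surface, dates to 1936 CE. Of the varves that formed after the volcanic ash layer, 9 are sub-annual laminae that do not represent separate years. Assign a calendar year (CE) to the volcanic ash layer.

Between varve 37 and the sediment surface there are 224 − 37 = 187 varves.
Excluding 9 false varves: 187 − 9 = 178.
1936 − 178 = 1758 CE.

1758 CE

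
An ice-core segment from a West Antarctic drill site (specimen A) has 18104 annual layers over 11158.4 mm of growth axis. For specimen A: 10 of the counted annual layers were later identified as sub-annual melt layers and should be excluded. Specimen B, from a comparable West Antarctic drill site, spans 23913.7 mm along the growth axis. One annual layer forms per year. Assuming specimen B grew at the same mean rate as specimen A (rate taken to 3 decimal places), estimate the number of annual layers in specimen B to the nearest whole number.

38758 annual layers

Specimen A: correcting the raw count gives 18104 − 10 = 18094 true annual layers.
A: Extension rate ≈ 11158.4 / 18094 = 0.617 mm/yr.
B spans 23913.7 / 0.617 = 38758.02 years ≈ 38758 annual layers.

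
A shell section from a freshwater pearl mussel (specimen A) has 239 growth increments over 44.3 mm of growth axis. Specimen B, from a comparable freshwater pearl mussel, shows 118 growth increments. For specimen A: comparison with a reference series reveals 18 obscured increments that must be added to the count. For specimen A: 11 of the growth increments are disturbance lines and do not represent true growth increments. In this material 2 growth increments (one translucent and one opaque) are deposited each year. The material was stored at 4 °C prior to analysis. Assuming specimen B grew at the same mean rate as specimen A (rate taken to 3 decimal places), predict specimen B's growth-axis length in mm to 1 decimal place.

Specimen A: true growth increment count = 239 − 11 + 18 = 246.
Specimen A: 246 growth increments at 2 per year is 246 / 2 = 123 years.
A: 44.3 mm over 123 years gives 44.3 / 123 ≈ 0.360 mm per year.
Specimen B: 118 growth increments at 2 per year is 118 / 2 = 59 years. Length of B = 0.360 × 59 = 21.2 mm.

21.2 mm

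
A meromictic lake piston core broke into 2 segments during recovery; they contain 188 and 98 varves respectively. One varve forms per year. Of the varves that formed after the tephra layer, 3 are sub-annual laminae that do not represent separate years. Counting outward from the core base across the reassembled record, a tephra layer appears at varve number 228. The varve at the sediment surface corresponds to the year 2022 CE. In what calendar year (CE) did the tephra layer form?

Total varves = 188 + 98 = 286.
The tephra layer sits at varve 228 from the core base, so 286 − 228 = 58 varves formed after it.
Excluding 3 false varves: 58 − 3 = 55.
2022 − 55 = 1967 CE.

1967 CE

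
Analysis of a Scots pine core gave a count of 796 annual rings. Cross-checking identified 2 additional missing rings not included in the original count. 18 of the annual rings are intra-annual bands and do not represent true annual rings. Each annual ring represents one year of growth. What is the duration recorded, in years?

780 years

After corrections the count is 796 − 18 + 2 = 780 annual rings.
With a one-to-one annual ring periodicity this is 780 years.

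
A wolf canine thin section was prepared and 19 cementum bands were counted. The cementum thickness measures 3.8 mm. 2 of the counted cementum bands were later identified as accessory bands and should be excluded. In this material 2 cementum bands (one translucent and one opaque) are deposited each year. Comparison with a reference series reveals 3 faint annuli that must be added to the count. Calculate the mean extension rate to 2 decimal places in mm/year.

Correcting the raw count gives 19 − 2 + 3 = 20 true cementum bands.
Dividing by 2 cementum bands per year: 20 / 2 = 10 years.
Mean rate = 3.8 mm / 10 years ≈ 0.38 mm/year.

0.38 mm/year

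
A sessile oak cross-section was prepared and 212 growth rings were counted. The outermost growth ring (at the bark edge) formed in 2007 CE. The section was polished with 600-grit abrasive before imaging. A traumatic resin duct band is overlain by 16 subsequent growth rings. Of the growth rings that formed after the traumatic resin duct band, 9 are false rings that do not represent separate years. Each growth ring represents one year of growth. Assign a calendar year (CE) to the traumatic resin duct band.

2000 CE

There are 16 growth rings younger than the traumatic resin duct band.
Removing the 9 false growth rings leaves 16 − 9 = 7 true growth rings beyond the traumatic resin duct band.
2007 − 7 = 2000 CE.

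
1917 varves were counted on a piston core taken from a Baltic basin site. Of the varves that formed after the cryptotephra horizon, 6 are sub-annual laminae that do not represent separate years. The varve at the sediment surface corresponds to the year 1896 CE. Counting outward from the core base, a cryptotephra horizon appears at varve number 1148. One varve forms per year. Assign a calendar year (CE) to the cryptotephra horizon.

1133 CE

The cryptotephra horizon sits at varve 1148 from the core base, so 1917 − 1148 = 769 varves formed after it.
Removing the 6 false varves leaves 769 − 6 = 763 true varves beyond the cryptotephra horizon.
1896 − 763 = 1133 CE.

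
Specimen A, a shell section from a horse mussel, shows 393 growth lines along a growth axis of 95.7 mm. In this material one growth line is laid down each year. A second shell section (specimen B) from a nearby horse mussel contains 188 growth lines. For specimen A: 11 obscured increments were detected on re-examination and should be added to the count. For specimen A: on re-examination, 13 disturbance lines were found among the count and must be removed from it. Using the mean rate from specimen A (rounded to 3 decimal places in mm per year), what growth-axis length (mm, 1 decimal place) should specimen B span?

Specimen A: true growth line count = 393 − 13 + 11 = 391.
A: 95.7 mm over 391 years gives 95.7 / 391 ≈ 0.245 mm/yr.
For B, 0.245 mm/year × 188 years = 46.1 mm.

46.1 mm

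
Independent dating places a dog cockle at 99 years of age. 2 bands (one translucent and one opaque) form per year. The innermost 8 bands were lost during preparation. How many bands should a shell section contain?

190 bands

With 2 bands per year, 99 years would produce 99 × 2 = 198 bands.
Less the 8 uncaptured bands: 198 − 8 = 190.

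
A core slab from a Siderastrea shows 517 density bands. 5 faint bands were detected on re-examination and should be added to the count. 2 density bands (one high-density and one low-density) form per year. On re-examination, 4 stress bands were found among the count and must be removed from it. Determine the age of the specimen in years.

True density band count = 517 − 4 + 5 = 518.
518 density bands at 2 per year is 518 / 2 = 259 years.

259 yr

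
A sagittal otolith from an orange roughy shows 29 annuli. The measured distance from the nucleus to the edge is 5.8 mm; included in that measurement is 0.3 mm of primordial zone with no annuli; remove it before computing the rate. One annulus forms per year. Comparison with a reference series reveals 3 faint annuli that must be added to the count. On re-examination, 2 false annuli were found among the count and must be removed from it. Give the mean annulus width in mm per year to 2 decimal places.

After corrections the count is 29 − 2 + 3 = 30 annuli.
Removing the 0.3 mm offcut leaves 5.8 − 0.3 = 5.5 mm.
Extension rate ≈ 5.5 / 30 = 0.18 mm per year.

0.18 mm per year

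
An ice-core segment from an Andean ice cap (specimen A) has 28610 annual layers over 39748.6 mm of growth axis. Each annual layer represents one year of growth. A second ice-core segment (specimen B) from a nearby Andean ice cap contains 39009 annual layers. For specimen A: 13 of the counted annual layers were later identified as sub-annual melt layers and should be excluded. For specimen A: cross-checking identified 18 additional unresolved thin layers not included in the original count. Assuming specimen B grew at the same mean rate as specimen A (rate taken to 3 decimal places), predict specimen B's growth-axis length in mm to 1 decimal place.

Specimen A: correcting the raw count gives 28610 − 13 + 18 = 28615 true annual layers.
A: Extension rate ≈ 39748.6 / 28615 = 1.389 mm/yr.
For B, 1.389 mm/year × 39009 years = 54183.5 mm.

54183.5 mm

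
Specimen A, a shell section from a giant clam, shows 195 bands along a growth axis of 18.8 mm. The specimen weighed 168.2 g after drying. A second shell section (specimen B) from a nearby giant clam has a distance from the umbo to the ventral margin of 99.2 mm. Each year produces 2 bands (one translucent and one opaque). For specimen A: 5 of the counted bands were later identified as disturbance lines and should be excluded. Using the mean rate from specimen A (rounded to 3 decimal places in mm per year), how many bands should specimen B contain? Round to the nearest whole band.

Specimen A: true band count = 195 − 5 = 190.
Specimen A: with 2 bands per year, 190 / 2 = 95 years.
A: 18.8 mm over 95 years gives 18.8 / 95 ≈ 0.198 mm per year.
Specimen B: 99.2 mm / 0.198 mm per year = 501.01 years; at 2 bands per year that is 501.01 × 2 ≈ 1002 bands.

1002 bands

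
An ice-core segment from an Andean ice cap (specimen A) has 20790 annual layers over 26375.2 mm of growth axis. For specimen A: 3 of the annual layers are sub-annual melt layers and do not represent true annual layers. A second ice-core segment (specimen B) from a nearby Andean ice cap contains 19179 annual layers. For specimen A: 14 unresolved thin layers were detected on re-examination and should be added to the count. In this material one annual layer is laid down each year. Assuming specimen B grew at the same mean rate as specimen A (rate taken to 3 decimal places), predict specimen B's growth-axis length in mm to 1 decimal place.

Specimen A: adjusted count: 20790 − 3 + 14 = 20801 annual layers.
A: Mean rate = 26375.2 mm / 20801 years ≈ 1.268 mm per year.
For B, 1.268 mm/year × 19179 years = 24319.0 mm.

24319.0 mm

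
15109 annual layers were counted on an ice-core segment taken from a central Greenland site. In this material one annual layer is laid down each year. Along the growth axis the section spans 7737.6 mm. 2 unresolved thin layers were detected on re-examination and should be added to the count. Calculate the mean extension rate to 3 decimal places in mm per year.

0.512 mm per year

After corrections the count is 15109 + 2 = 15111 annual layers.
Extension rate ≈ 7737.6 / 15111 = 0.512 mm per year.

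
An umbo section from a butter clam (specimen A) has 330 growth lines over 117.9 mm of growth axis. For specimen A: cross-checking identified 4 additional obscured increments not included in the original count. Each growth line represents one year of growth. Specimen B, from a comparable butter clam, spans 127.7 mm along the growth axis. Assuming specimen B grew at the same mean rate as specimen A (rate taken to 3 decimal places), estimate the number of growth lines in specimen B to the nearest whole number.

362 growth lines

Specimen A: correcting the raw count gives 330 + 4 = 334 true growth lines.
A: Mean rate = 117.9 mm / 334 years ≈ 0.353 mm per year.
Specimen B: 127.7 mm / 0.353 mm per year = 361.76 years ≈ 362 growth lines.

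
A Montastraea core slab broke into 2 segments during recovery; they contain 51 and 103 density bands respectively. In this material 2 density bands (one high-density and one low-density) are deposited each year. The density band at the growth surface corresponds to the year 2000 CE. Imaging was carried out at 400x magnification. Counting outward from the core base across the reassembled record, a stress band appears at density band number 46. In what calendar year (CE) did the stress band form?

Total density bands = 51 + 103 = 154.
Between density band 46 and the growth surface there are 154 − 46 = 108 density bands.
With 2 density bands per year, 108 / 2 = 54 years.
2000 − 54 = 1946 CE.

1946 CE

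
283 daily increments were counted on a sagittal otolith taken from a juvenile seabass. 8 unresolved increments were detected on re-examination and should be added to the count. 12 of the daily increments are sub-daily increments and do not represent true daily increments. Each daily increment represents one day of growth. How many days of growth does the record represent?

279 days

After corrections the count is 283 − 12 + 8 = 279 daily increments.
At one daily increment per day, that is 279 days.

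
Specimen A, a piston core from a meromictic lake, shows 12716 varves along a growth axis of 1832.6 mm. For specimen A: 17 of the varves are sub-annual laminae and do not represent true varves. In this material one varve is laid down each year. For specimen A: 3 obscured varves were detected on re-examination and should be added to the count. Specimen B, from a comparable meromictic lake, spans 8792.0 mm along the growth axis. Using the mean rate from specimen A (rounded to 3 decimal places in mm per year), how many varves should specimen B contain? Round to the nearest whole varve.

Specimen A: true varve count = 12716 − 17 + 3 = 12702.
A: 1832.6 mm over 12702 years gives 1832.6 / 12702 ≈ 0.144 mm/year.
B spans 8792.0 / 0.144 = 61055.56 years ≈ 61056 varves.

61056 varves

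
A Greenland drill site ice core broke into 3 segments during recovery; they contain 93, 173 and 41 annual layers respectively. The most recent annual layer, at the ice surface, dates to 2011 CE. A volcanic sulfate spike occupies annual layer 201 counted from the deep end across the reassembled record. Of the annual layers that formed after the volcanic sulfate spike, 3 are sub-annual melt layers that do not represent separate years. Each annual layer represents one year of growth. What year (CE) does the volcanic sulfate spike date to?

1908 CE

Total annual layers = 93 + 173 + 41 = 307.
307 − 201 = 106 annual layers lie beyond the volcanic sulfate spike toward the ice surface.
Excluding 3 false annual layers: 106 − 3 = 103.
Counting back 103 years from 2011 CE places the volcanic sulfate spike in 2011 − 103 = 1908 CE.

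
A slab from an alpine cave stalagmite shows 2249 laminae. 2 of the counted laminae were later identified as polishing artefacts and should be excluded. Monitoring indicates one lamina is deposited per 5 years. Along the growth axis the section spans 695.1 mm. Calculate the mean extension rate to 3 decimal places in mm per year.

0.062 mm per year

Adjusted count: 2249 − 2 = 2247 laminae.
Multiplying by 5 years per lamina: 2247 × 5 = 11235 years.
Extension rate ≈ 695.1 / 11235 = 0.062 mm per year.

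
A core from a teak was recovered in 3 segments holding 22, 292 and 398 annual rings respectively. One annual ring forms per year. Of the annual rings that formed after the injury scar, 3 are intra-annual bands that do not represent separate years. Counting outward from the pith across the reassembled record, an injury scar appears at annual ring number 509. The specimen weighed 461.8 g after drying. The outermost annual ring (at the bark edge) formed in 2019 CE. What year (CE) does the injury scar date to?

1819 CE

Total annual rings = 22 + 292 + 398 = 712.
Between annual ring 509 and the bark edge there are 712 − 509 = 203 annual rings.
Excluding 3 false annual rings: 203 − 3 = 200.
2019 − 200 = 1819 CE.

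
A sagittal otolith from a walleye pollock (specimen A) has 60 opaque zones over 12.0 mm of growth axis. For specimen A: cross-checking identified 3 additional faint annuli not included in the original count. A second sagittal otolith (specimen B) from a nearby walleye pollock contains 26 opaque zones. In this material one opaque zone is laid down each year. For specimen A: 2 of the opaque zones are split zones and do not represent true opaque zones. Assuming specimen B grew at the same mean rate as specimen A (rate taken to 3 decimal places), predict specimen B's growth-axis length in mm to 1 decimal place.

5.1 mm

Specimen A: true opaque zone count = 60 − 2 + 3 = 61.
A: Mean rate = 12.0 mm / 61 years ≈ 0.197 mm per year.
Length of B = 0.197 × 26 = 5.1 mm.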